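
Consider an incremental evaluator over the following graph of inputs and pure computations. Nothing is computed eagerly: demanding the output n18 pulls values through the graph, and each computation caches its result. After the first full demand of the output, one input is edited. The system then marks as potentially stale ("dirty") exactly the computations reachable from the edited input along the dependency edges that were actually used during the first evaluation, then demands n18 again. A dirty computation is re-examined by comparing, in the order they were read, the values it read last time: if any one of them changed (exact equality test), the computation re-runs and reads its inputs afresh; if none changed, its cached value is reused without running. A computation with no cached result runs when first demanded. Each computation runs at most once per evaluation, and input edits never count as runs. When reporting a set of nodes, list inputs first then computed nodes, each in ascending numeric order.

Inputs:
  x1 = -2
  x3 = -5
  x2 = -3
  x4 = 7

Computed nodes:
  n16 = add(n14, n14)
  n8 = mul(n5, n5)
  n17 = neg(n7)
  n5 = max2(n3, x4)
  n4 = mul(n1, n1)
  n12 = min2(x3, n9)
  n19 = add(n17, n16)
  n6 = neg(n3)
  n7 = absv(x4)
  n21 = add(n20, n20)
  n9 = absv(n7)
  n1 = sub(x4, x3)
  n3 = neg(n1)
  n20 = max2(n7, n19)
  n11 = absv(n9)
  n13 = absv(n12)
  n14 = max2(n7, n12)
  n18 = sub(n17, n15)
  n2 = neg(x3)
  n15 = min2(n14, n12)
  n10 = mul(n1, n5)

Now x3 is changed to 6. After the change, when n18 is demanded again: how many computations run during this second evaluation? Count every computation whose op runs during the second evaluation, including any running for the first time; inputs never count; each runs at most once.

Run set: n12, n14, n15, n18 (4 run).

Initial pass — values computed on the first demand:
  n7 = absv(7) = 7
  n9 = absv(7) = 7
  n12 = min2(-5, 7) = -5
  n14 = max2(7, -5) = 7
  n15 = min2(7, -5) = -5
  n17 = neg(7) = -7
  n18 = sub(-7, -5) = -2

Second demand — change propagation:
  n12: re-runs because x3 -5->6; new result 6.
  n14: re-runs because n12 -5->6; new result 7 (unchanged).
  n15: re-runs because n12 -5->6; new result 6.
  n18: re-runs because n15 -5->6; new result -13.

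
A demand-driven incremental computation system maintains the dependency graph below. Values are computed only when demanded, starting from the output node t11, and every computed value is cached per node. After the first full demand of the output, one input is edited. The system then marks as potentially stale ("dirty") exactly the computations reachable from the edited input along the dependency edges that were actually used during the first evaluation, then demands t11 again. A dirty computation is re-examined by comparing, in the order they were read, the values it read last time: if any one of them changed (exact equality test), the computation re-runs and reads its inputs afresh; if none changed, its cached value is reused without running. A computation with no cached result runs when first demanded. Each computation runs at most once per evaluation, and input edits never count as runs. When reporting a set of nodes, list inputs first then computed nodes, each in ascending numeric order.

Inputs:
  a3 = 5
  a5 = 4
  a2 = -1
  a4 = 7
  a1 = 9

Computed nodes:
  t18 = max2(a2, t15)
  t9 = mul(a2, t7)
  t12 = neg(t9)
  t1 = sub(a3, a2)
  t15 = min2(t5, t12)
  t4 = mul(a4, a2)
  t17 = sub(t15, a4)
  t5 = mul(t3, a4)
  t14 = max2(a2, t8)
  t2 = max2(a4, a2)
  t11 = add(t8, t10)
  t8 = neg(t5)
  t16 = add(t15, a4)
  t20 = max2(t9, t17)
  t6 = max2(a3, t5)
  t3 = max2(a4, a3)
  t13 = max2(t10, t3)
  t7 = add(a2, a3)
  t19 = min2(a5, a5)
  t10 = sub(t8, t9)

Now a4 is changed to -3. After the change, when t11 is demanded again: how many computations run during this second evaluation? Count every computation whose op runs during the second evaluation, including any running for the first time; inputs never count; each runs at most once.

Computations that run: t3, t5, t8, t10, t11 — 5 in total.

First evaluation (everything demanded from the output):
  t3 = max2(7, 5) = 7
  t5 = mul(7, 7) = 49
  t7 = add(-1, 5) = 4
  t8 = neg(49) = -49
  t9 = mul(-1, 4) = -4
  t10 = sub(-49, -4) = -45
  t11 = add(-49, -45) = -94

Propagation after the edit:
  t3: runs — a4 7->-3; result 5.
  t5: runs — t3 7->5; a4 7->-3; result -15.
  t8: runs — t5 49->-15; result 15.
  t10: runs — t8 -49->15; result 19.
  t11: runs — t8 -49->15; t10 -45->19; result 34.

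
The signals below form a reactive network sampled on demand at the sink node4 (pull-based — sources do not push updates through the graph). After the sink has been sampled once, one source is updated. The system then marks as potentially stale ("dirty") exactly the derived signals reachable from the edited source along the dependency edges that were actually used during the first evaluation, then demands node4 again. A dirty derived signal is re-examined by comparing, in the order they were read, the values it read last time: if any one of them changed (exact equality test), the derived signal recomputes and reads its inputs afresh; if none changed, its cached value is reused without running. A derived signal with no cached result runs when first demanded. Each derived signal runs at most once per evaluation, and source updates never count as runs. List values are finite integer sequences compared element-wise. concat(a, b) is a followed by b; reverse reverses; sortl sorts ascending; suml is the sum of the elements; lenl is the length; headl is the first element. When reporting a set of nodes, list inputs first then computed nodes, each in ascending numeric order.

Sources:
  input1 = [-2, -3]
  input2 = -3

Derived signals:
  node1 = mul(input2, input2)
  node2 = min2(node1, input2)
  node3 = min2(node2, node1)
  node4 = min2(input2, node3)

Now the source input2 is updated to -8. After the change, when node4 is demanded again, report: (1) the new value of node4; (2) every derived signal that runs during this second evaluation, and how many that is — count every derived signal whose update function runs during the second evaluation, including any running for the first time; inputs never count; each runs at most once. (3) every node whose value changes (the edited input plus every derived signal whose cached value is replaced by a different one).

Initial pass — values computed on the first demand:
  node1 = mul(-3, -3) = 9
  node2 = min2(9, -3) = -3
  node3 = min2(-3, 9) = -3
  node4 = min2(-3, -3) = -3

Second demand — change propagation:
  node1: re-runs because input2 -3->-8; input2 -3->-8; new result 64.
  node2: re-runs because node1 9->64; input2 -3->-8; new result -8.
  node3: re-runs because node2 -3->-8; node1 9->64; new result -8.
  node4: re-runs because input2 -3->-8; node3 -3->-8; new result -8.

node4 now evaluates to -8.
Run set: node1, node2, node3, node4 (4 run).
Changed values: input2, node1, node2, node3, node4.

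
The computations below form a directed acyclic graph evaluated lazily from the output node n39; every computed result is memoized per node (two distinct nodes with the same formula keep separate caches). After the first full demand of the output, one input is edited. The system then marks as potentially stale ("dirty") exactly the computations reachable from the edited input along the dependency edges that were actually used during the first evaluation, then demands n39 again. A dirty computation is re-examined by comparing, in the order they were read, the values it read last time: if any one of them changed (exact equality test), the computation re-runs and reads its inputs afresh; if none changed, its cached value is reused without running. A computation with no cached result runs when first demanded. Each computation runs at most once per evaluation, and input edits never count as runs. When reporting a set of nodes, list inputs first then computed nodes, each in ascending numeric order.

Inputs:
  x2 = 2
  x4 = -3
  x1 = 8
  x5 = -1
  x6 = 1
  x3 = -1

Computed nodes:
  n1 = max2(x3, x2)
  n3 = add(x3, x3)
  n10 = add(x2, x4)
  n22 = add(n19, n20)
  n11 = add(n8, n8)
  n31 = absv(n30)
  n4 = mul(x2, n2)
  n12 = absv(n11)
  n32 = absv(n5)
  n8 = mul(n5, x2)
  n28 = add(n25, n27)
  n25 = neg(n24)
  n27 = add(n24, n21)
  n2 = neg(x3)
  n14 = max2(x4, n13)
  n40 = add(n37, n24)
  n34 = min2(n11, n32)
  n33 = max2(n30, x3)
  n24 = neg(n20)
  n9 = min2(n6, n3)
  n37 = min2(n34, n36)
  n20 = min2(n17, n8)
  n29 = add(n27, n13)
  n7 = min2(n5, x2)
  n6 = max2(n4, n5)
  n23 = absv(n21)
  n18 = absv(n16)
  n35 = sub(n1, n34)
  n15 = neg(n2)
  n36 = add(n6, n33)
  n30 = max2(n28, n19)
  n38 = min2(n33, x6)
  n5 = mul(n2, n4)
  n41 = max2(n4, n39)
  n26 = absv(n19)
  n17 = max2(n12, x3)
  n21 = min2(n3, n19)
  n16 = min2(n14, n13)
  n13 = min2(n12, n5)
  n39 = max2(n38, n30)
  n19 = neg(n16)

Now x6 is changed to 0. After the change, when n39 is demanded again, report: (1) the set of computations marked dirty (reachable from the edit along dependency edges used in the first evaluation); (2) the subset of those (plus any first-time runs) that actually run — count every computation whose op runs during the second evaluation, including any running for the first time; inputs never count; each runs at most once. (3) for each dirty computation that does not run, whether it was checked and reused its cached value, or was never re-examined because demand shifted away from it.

First demand of the output computes:
  n2 = neg(-1) = 1
  n3 = add(-1, -1) = -2
  n4 = mul(2, 1) = 2
  n5 = mul(1, 2) = 2
  n8 = mul(2, 2) = 4
  n11 = add(4, 4) = 8
  n12 = absv(8) = 8
  n13 = min2(8, 2) = 2
  n14 = max2(-3, 2) = 2
  n16 = min2(2, 2) = 2
  n17 = max2(8, -1) = 8
  n19 = neg(2) = -2
  n20 = min2(8, 4) = 4
  n21 = min2(-2, -2) = -2
  n24 = neg(4) = -4
  n25 = neg(-4) = 4
  n27 = add(-4, -2) = -6
  n28 = add(4, -6) = -2
  n30 = max2(-2, -2) = -2
  n33 = max2(-2, -1) = -1
  n38 = min2(-1, 1) = -1
  n39 = max2(-1, -2) = -1

After the edit, cleaning proceeds:
  n38: a read changed (x6 1->0) — executes, giving -1 — identical to its old value.
  n39: dirty, but its reads are unchanged (n38 unchanged, n30 unchanged); cached -1 stands.

Note the absorption at n38: it re-runs yet its value is the same, leaving the output's value untouched.

The edit dirties: n38, n39.
1 computations run: n38.
Cache hits after checking: n39.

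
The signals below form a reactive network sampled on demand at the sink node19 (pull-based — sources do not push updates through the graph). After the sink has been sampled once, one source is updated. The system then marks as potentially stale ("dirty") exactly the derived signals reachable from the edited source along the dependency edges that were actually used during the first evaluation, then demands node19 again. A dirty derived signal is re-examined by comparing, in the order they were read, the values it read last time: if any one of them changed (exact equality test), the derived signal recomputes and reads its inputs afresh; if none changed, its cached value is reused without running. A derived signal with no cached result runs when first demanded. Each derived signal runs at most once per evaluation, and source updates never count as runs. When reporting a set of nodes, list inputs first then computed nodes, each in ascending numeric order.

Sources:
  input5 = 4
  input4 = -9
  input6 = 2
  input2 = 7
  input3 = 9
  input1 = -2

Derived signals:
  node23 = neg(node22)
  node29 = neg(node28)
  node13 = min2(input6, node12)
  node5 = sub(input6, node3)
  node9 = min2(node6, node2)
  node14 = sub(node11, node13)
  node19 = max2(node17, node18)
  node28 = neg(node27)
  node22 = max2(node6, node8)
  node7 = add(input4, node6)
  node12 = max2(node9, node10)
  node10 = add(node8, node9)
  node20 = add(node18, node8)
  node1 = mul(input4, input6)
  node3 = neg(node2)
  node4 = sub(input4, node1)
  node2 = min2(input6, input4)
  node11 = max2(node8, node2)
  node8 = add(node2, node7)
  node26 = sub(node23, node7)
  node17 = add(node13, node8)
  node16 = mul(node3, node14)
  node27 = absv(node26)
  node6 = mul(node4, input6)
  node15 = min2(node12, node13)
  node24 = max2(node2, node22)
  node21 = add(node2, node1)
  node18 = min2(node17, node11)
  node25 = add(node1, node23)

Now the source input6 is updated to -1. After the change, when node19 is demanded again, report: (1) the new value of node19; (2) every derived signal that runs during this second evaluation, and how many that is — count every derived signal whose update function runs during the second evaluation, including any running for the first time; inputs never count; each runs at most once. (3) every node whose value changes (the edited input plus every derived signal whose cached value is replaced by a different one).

node19 now evaluates to -9.
Run set: node1, node2, node4, node6, node13 (5 run).
Changed values: input6, node1, node4.
The important point: at node7 every value read last time is unchanged, so the dirty flag clears without a run.

Initial pass — values computed on the first demand:
  node1 = mul(-9, 2) = -18
  node2 = min2(2, -9) = -9
  node4 = sub(-9, -18) = 9
  node6 = mul(9, 2) = 18
  node7 = add(-9, 18) = 9
  node8 = add(-9, 9) = 0
  node9 = min2(18, -9) = -9
  node10 = add(0, -9) = -9
  node11 = max2(0, -9) = 0
  node12 = max2(-9, -9) = -9
  node13 = min2(2, -9) = -9
  node17 = add(-9, 0) = -9
  node18 = min2(-9, 0) = -9
  node19 = max2(-9, -9) = -9

Second demand — change propagation:
  node1: re-runs because input6 2->-1; new result 9.
  node2: re-runs because input6 2->-1; new result -9 (unchanged).
  node4: re-runs because node1 -18->9; new result -18.
  node6: re-runs because node4 9->-18; input6 2->-1; new result 18 (unchanged).
  node7: re-examined; everything it read last time is the same (input4 unchanged, node6 unchanged) — cache 9 kept, no run.
  node8: re-examined; everything it read last time is the same (node2 unchanged, node7 unchanged) — cache 0 kept, no run.
  node9: re-examined; everything it read last time is the same (node6 unchanged, node2 unchanged) — cache -9 kept, no run.
  node10: re-examined; everything it read last time is the same (node8 unchanged, node9 unchanged) — cache -9 kept, no run.
  node11: re-examined; everything it read last time is the same (node8 unchanged, node2 unchanged) — cache 0 kept, no run.
  node12: re-examined; everything it read last time is the same (node9 unchanged, node10 unchanged) — cache -9 kept, no run.
  node13: re-runs because input6 2->-1; new result -9 (unchanged).
  node17: re-examined; everything it read last time is the same (node13 unchanged, node8 unchanged) — cache -9 kept, no run.
  node18: re-examined; everything it read last time is the same (node17 unchanged, node11 unchanged) — cache -9 kept, no run.
  node19: re-examined; everything it read last time is the same (node17 unchanged, node18 unchanged) — cache -9 kept, no run.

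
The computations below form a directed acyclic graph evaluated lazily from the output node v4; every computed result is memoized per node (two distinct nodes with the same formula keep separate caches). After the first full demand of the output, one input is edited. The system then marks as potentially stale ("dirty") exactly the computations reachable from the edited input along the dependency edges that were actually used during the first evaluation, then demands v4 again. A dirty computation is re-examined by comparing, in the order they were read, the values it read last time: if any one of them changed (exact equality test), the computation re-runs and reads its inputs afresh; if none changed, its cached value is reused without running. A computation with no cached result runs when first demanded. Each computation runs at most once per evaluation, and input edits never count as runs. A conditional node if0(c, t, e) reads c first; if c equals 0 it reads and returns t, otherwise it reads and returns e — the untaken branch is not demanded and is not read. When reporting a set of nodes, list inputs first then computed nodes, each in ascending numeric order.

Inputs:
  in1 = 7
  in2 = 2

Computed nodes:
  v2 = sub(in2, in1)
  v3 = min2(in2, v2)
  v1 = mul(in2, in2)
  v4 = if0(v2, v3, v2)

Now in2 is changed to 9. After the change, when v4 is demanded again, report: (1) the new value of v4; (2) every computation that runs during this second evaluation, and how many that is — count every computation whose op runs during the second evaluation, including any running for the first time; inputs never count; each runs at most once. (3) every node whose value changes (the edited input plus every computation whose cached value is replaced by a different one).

Demanding v4 again yields 2.
2 computations run: v2, v4.
The nodes whose values change: in2, v2, v4.

First demand of the output computes:
  v2 = sub(2, 7) = -5
  v4 = if0(v2=-5 -> else branch v2) = -5

After the edit, cleaning proceeds:
  v2: a read changed (in2 2->9) — executes, giving 2.
  v4: a read changed (v2 -5->2; v2 -5->2) — executes, giving 2.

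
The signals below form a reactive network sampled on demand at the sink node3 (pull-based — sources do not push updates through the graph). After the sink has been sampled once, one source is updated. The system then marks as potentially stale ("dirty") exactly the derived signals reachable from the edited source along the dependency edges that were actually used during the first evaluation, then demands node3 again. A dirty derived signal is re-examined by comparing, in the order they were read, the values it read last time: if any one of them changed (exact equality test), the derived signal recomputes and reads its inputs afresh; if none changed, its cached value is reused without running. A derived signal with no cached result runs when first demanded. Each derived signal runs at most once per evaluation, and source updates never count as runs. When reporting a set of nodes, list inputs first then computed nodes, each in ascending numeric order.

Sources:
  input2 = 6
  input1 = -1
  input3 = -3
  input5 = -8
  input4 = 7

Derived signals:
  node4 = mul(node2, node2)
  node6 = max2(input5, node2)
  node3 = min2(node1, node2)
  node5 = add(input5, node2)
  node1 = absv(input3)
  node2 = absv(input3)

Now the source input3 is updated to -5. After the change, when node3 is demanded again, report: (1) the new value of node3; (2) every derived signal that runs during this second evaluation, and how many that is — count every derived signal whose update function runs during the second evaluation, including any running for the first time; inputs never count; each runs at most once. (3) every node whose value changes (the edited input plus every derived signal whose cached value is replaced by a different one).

node3 now evaluates to 5.
Run set: node1, node2, node3 (3 run).
Changed values: input3, node1, node2, node3.

Initial pass — values computed on the first demand:
  node1 = absv(-3) = 3
  node2 = absv(-3) = 3
  node3 = min2(3, 3) = 3

Second demand — change propagation:
  node1: re-runs because input3 -3->-5; new result 5.
  node2: re-runs because input3 -3->-5; new result 5.
  node3: re-runs because node1 3->5; node2 3->5; new result 5.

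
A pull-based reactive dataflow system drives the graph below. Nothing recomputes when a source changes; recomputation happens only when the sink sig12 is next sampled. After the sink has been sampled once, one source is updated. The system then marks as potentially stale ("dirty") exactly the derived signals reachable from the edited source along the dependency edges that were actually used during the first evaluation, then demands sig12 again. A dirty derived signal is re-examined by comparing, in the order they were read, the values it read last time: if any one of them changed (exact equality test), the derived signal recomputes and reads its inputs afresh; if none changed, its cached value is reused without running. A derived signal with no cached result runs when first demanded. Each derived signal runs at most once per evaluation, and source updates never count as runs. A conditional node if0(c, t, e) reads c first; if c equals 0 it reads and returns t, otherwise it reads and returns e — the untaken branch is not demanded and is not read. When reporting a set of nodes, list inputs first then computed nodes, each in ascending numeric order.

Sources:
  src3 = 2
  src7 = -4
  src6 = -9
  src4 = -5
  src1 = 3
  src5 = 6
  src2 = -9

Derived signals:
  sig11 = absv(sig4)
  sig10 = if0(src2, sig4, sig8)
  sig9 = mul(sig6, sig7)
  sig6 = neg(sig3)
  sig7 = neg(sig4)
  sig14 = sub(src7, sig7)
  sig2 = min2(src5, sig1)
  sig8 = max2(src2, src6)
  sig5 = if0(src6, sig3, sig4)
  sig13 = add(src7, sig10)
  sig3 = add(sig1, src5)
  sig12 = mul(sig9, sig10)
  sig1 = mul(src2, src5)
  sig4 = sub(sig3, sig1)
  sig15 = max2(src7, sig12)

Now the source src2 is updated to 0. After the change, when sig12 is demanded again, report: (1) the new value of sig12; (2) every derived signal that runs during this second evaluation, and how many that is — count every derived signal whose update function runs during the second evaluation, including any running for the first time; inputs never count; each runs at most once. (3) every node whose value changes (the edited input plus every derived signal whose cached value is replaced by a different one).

New value of sig12: 216.
Derived signals that run: sig1, sig3, sig4, sig6, sig9, sig10, sig12 — 7 in total.
Values that change: src2, sig1, sig3, sig6, sig9, sig10, sig12.
Key observation: a condition flipped, so demand moved to the other branch — sig8 is never re-examined.

First evaluation (everything demanded from the output):
  sig1 = mul(-9, 6) = -54
  sig3 = add(-54, 6) = -48
  sig4 = sub(-48, -54) = 6
  sig6 = neg(-48) = 48
  sig7 = neg(6) = -6
  sig8 = max2(-9, -9) = -9
  sig9 = mul(48, -6) = -288
  sig10 = if0(src2=-9 -> else branch sig8) = -9
  sig12 = mul(-288, -9) = 2592

Propagation after the edit:
  sig1: runs — src2 -9->0; result 0.
  sig3: runs — sig1 -54->0; result 6.
  sig4: runs — sig3 -48->6; sig1 -54->0; result 6 (same value as before).
  sig6: runs — sig3 -48->6; result -6.
  sig7: checked — values it read are unchanged (sig4 unchanged); reused cached -6 without running.
  sig8: marked dirty but never re-examined — demand shifted away from it.
  sig9: runs — sig6 48->-6; result 36.
  sig10: runs — src2 -9->0; result 6.
  sig12: runs — sig9 -288->36; sig10 -9->6; result 216.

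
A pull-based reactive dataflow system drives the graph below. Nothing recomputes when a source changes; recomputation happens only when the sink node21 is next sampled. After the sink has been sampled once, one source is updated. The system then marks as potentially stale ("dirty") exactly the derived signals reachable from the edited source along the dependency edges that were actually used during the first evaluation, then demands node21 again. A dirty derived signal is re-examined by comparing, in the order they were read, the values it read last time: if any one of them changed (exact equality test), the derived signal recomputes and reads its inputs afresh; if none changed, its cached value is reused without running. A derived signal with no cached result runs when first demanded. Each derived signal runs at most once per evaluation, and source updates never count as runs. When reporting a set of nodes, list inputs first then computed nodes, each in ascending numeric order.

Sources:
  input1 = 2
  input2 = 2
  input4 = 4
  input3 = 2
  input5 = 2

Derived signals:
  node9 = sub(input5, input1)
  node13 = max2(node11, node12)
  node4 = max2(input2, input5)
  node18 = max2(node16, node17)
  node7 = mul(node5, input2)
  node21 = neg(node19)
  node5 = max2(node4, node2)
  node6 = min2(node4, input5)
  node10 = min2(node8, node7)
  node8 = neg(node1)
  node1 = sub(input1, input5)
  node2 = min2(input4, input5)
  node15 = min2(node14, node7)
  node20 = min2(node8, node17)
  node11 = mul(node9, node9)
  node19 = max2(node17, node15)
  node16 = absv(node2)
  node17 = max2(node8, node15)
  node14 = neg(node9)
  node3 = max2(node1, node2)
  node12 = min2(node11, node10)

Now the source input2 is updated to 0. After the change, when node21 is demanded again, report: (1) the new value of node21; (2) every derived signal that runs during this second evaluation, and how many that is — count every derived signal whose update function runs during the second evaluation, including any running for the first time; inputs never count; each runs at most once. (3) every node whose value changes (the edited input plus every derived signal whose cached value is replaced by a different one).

New value of node21: 0.
Derived signals that run: node4, node7, node15 — 3 in total.
Values that change: input2, node7.
Key observation: the cutoff stops propagation at node5 — its inputs' values are unchanged, so it reuses its cache.

First evaluation (everything demanded from the output):
  node1 = sub(2, 2) = 0
  node2 = min2(4, 2) = 2
  node4 = max2(2, 2) = 2
  node5 = max2(2, 2) = 2
  node7 = mul(2, 2) = 4
  node8 = neg(0) = 0
  node9 = sub(2, 2) = 0
  node14 = neg(0) = 0
  node15 = min2(0, 4) = 0
  node17 = max2(0, 0) = 0
  node19 = max2(0, 0) = 0
  node21 = neg(0) = 0

Propagation after the edit:
  node4: runs — input2 2->0; result 2 (same value as before).
  node5: checked — values it read are unchanged (node4 unchanged, node2 unchanged); reused cached 2 without running.
  node7: runs — input2 2->0; result 0.
  node15: runs — node7 4->0; result 0 (same value as before).
  node17: checked — values it read are unchanged (node8 unchanged, node15 unchanged); reused cached 0 without running.
  node19: checked — values it read are unchanged (node17 unchanged, node15 unchanged); reused cached 0 without running.
  node21: checked — values it read are unchanged (node19 unchanged); reused cached 0 without running.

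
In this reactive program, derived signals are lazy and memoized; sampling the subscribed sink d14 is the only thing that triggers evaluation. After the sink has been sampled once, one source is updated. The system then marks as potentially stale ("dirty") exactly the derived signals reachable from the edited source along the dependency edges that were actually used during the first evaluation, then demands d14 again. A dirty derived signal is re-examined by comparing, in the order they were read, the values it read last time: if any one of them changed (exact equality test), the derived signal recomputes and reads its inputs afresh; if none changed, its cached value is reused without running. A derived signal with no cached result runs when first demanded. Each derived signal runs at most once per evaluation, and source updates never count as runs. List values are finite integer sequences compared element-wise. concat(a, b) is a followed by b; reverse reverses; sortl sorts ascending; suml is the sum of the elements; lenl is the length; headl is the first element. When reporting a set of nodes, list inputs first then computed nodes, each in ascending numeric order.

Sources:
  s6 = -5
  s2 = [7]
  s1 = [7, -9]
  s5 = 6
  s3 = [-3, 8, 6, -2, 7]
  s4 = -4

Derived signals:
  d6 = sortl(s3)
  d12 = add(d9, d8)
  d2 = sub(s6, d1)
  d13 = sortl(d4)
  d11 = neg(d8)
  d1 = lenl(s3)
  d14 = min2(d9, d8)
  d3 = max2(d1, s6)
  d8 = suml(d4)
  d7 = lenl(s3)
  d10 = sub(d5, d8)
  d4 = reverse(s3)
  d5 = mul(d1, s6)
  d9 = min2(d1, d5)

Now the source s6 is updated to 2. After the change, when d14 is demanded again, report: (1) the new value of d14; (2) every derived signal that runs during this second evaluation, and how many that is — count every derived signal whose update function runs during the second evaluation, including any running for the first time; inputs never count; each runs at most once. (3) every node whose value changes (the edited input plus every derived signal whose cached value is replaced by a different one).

First demand of the output computes:
  d1 = lenl([-3, 8, 6, -2, 7]) = 5
  d4 = reverse([-3, 8, 6, -2, 7]) = [7, -2, 6, 8, -3]
  d5 = mul(5, -5) = -25
  d8 = suml([7, -2, 6, 8, -3]) = 16
  d9 = min2(5, -25) = -25
  d14 = min2(-25, 16) = -25

After the edit, cleaning proceeds:
  d5: a read changed (s6 -5->2) — executes, giving 10.
  d9: a read changed (d5 -25->10) — executes, giving 5.
  d14: a read changed (d9 -25->5) — executes, giving 5.

Demanding d14 again yields 5.
3 derived signals run: d5, d9, d14.
The nodes whose values change: s6, d5, d9, d14.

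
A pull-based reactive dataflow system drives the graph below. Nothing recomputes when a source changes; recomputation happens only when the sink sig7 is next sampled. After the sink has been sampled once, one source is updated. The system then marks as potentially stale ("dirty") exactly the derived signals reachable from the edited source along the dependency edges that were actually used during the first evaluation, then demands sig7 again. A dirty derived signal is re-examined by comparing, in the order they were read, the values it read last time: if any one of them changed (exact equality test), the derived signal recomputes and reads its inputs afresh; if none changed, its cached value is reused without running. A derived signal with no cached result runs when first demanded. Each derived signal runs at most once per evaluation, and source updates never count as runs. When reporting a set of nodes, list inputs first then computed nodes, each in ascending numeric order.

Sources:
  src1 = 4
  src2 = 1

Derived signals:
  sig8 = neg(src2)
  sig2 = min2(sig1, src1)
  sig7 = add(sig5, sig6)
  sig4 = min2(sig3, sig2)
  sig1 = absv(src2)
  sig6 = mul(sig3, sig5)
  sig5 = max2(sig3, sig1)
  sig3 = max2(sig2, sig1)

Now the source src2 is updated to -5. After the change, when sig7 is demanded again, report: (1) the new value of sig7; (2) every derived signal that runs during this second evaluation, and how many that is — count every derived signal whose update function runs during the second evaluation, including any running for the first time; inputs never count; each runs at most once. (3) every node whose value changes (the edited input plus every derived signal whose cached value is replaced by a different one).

First evaluation (everything demanded from the output):
  sig1 = absv(1) = 1
  sig2 = min2(1, 4) = 1
  sig3 = max2(1, 1) = 1
  sig5 = max2(1, 1) = 1
  sig6 = mul(1, 1) = 1
  sig7 = add(1, 1) = 2

Propagation after the edit:
  sig1: runs — src2 1->-5; result 5.
  sig2: runs — sig1 1->5; result 4.
  sig3: runs — sig2 1->4; sig1 1->5; result 5.
  sig5: runs — sig3 1->5; sig1 1->5; result 5.
  sig6: runs — sig3 1->5; sig5 1->5; result 25.
  sig7: runs — sig5 1->5; sig6 1->25; result 30.

New value of sig7: 30.
Derived signals that run: sig1, sig2, sig3, sig5, sig6, sig7 — 6 in total.
Values that change: src2, sig1, sig2, sig3, sig5, sig6, sig7.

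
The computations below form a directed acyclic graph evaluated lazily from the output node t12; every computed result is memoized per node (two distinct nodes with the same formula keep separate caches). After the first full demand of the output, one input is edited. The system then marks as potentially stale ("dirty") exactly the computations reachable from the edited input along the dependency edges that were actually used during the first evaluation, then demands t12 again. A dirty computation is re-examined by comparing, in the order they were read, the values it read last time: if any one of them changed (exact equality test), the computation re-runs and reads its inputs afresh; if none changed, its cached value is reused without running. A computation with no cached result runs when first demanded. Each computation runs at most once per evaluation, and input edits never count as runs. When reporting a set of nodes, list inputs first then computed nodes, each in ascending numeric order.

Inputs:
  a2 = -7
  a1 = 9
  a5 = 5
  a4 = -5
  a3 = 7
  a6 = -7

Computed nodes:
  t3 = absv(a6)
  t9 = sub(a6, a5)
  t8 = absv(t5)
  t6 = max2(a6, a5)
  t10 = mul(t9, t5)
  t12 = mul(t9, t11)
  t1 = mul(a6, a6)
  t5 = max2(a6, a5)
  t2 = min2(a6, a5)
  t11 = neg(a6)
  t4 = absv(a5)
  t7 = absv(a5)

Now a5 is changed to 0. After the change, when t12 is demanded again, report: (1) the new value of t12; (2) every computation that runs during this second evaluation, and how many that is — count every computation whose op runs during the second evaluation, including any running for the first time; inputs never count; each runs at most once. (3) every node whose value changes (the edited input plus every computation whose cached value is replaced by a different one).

First demand of the output computes:
  t9 = sub(-7, 5) = -12
  t11 = neg(-7) = 7
  t12 = mul(-12, 7) = -84

After the edit, cleaning proceeds:
  t9: a read changed (a5 5->0) — executes, giving -7.
  t12: a read changed (t9 -12->-7) — executes, giving -49.

Demanding t12 again yields -49.
2 computations run: t9, t12.
The nodes whose values change: a5, t9, t12.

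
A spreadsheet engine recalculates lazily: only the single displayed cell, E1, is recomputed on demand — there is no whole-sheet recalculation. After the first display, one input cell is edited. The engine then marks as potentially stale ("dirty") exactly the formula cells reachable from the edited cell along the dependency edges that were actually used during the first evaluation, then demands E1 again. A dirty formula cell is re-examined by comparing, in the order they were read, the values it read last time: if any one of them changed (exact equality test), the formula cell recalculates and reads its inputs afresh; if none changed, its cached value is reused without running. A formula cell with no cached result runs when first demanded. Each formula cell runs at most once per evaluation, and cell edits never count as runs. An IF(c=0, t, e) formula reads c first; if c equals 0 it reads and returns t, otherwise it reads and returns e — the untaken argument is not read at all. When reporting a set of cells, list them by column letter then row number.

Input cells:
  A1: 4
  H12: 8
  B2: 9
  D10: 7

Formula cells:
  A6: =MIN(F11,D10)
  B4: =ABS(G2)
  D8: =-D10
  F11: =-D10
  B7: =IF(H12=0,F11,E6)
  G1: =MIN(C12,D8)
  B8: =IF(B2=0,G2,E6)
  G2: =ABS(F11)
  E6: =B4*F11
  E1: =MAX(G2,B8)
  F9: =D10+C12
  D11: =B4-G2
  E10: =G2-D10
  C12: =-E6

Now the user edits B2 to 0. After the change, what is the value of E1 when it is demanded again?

New value of E1: 7.

First evaluation (everything demanded from the output):
  F11 = -(7) = -7
  G2 = ABS(-7) = 7
  B4 = ABS(7) = 7
  E6 = 7 * -7 = -49
  B8 = IF(B2=0: B2=9 -> else branch E6) = -49
  E1 = MAX(7, -49) = 7

Propagation after the edit:
  B8: runs — B2 9->0; result 7.
  E1: runs — B8 -49->7; result 7 (same value as before).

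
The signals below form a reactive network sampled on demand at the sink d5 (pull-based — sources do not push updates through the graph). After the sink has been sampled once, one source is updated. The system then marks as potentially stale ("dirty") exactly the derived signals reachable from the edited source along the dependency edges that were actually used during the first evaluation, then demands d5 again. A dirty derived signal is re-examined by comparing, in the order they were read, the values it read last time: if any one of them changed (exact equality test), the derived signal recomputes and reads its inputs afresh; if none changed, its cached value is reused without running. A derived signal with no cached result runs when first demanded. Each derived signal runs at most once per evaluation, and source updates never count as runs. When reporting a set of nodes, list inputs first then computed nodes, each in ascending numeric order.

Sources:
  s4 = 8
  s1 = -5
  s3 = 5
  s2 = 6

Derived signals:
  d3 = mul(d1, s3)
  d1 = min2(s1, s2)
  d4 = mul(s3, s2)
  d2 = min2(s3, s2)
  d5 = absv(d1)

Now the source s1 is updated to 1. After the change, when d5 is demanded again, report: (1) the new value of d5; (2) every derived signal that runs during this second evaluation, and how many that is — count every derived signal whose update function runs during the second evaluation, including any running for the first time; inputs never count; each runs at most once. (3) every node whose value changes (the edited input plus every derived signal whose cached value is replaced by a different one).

Initial pass — values computed on the first demand:
  d1 = min2(-5, 6) = -5
  d5 = absv(-5) = 5

Second demand — change propagation:
  d1: re-runs because s1 -5->1; new result 1.
  d5: re-runs because d1 -5->1; new result 1.

d5 now evaluates to 1.
Run set: d1, d5 (2 run).
Changed values: s1, d1, d5.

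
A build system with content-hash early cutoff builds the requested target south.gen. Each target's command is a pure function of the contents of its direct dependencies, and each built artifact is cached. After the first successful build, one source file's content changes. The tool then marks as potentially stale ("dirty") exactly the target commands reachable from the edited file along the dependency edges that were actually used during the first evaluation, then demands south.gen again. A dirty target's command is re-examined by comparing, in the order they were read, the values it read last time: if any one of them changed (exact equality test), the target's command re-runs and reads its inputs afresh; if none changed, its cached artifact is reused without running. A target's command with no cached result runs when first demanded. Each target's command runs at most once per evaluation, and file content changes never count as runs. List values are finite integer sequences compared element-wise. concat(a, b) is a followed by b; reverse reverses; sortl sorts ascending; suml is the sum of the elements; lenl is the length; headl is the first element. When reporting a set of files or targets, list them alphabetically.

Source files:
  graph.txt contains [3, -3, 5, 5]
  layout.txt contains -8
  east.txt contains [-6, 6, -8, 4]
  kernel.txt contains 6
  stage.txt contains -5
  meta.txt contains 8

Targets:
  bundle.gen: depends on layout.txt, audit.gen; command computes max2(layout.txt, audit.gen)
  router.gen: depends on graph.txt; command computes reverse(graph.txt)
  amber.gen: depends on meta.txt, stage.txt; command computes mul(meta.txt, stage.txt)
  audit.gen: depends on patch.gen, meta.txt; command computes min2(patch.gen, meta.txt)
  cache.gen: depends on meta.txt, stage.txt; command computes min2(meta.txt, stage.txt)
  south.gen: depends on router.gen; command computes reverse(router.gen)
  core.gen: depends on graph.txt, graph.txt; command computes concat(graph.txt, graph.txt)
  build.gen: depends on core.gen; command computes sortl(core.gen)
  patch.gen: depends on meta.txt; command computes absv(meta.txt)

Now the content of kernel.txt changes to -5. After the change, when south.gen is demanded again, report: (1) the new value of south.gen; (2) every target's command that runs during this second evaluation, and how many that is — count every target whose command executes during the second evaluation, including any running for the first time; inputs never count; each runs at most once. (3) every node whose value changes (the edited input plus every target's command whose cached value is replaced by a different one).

New value of south.gen: [3, -3, 5, 5].
Target commands that run: none — 0 in total.
Values that change: kernel.txt.
Key observation: kernel.txt is never demanded by the output, so the edit triggers no recomputation at all.

First evaluation (everything demanded from the output):
  router.gen = reverse([3, -3, 5, 5]) = [5, 5, -3, 3]
  south.gen = reverse([5, 5, -3, 3]) = [3, -3, 5, 5]

Propagation after the edit:
  kernel.txt feeds no computation that the output demands — nothing is marked dirty and nothing runs.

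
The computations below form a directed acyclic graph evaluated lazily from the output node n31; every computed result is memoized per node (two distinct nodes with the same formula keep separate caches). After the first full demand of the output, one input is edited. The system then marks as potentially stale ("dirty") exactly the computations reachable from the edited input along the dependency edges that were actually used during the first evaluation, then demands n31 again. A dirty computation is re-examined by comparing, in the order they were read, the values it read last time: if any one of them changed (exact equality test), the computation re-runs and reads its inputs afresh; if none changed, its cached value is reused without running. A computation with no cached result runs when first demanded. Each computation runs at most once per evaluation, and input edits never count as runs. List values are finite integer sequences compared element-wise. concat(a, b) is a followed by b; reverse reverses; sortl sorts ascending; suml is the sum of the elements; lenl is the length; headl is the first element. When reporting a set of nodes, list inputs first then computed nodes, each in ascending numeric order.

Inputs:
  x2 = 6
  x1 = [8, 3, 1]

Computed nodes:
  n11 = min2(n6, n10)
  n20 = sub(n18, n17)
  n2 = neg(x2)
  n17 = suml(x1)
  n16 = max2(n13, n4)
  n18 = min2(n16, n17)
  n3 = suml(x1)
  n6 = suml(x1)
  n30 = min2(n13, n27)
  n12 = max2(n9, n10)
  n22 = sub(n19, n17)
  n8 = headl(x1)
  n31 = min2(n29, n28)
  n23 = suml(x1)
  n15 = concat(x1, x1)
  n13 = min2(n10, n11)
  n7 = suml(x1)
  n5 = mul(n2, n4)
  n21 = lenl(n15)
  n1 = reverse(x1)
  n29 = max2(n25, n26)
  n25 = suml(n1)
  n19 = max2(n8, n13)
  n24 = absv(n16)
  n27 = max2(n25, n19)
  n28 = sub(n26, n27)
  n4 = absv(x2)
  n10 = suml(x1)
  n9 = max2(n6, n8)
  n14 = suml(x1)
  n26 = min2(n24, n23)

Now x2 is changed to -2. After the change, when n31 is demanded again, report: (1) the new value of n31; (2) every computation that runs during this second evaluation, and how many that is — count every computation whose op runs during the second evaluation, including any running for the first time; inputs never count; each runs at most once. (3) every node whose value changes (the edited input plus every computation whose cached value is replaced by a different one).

Demanding n31 again yields 0.
2 computations run: n4, n16.
The nodes whose values change: x2, n4.
Note the absorption at n16: it re-runs yet its value is the same, leaving the output's value untouched.

First demand of the output computes:
  n1 = reverse([8, 3, 1]) = [1, 3, 8]
  n4 = absv(6) = 6
  n6 = suml([8, 3, 1]) = 12
  n8 = headl([8, 3, 1]) = 8
  n10 = suml([8, 3, 1]) = 12
  n11 = min2(12, 12) = 12
  n13 = min2(12, 12) = 12
  n16 = max2(12, 6) = 12
  n19 = max2(8, 12) = 12
  n23 = suml([8, 3, 1]) = 12
  n24 = absv(12) = 12
  n25 = suml([1, 3, 8]) = 12
  n26 = min2(12, 12) = 12
  n27 = max2(12, 12) = 12
  n28 = sub(12, 12) = 0
  n29 = max2(12, 12) = 12
  n31 = min2(12, 0) = 0

After the edit, cleaning proceeds:
  n4: a read changed (x2 6->-2) — executes, giving 2.
  n16: a read changed (n4 6->2) — executes, giving 12 — identical to its old value.
  n24: dirty, but its reads are unchanged (n16 unchanged); cached 12 stands.
  n26: dirty, but its reads are unchanged (n24 unchanged, n23 unchanged); cached 12 stands.
  n28: dirty, but its reads are unchanged (n26 unchanged, n27 unchanged); cached 0 stands.
  n29: dirty, but its reads are unchanged (n25 unchanged, n26 unchanged); cached 12 stands.
  n31: dirty, but its reads are unchanged (n29 unchanged, n28 unchanged); cached 0 stands.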